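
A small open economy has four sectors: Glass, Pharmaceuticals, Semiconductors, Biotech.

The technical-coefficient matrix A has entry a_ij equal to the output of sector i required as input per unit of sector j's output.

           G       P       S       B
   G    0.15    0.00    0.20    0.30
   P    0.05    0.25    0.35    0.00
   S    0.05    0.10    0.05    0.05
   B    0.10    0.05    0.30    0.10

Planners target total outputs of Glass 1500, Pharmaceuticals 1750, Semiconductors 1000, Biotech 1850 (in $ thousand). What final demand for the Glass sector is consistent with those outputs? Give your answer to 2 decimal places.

I − A =
  [   0.85     0.00    -0.20    -0.30]
  [  -0.05     0.75    -0.35     0.00]
  [  -0.05    -0.10     0.95    -0.05]
  [  -0.10    -0.05    -0.30     0.90]
d = (I − A) x:
  d_G = (+0.85)·1500 + (+0.00)·1750 + (-0.20)·1000 + (-0.30)·1850 = 520.00
  d_P = (-0.05)·1500 + (+0.75)·1750 + (-0.35)·1000 + (+0.00)·1850 = 887.50
  d_S = (-0.05)·1500 + (-0.10)·1750 + (+0.95)·1000 + (-0.05)·1850 = 607.50
  d_B = (-0.10)·1500 + (-0.05)·1750 + (-0.30)·1000 + (+0.90)·1850 = 1127.50

d_G = 520.00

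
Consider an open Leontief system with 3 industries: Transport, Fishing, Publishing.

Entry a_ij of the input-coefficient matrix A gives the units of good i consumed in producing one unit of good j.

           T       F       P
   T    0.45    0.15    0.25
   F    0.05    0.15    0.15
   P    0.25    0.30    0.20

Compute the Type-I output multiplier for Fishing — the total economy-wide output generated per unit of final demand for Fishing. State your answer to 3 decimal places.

I − A =
  [   0.55    -0.15    -0.25]
  [  -0.05     0.85    -0.15]
  [  -0.25    -0.30     0.80]
Cofactors of I−A, C_ij = (−1)^(i+j)·(minor ij) (rows/columns in the sector order above):
  C_11 = (0.85)(0.80) − (-0.15)(-0.30) = 0.6350
  C_12 = −[(-0.05)(0.80) − (-0.15)(-0.25)] = 0.0775
  C_13 = (-0.05)(-0.30) − (0.85)(-0.25) = 0.2275
  C_21 = −[(-0.15)(0.80) − (-0.25)(-0.30)] = 0.1950
  C_22 = (0.55)(0.80) − (-0.25)(-0.25) = 0.3775
  C_23 = −[(0.55)(-0.30) − (-0.15)(-0.25)] = 0.2025
  C_31 = (-0.15)(-0.15) − (-0.25)(0.85) = 0.2350
  C_32 = −[(0.55)(-0.15) − (-0.25)(-0.05)] = 0.0950
  C_33 = (0.55)(0.85) − (-0.15)(-0.05) = 0.4600
det(I−A) = Σ_j (I−A)_1j·C_1j = (0.55)(0.6350) + (-0.15)(0.0775) + (-0.25)(0.2275) = 0.28075
adj(I−A) = Cᵀ =
  [ 0.6350   0.1950   0.2350]
  [ 0.0775   0.3775   0.0950]
  [ 0.2275   0.2025   0.4600]
(I − A)⁻¹ = adj(I−A) / det(I−A) ≈
  [   2.2618     0.6946     0.8370]
  [   0.2760     1.3446     0.3384]
  [   0.8103     0.7213     1.6385]
The output multiplier for sector j is the column-j sum of the Leontief inverse (I − A)⁻¹ = adj(I−A) / det(I−A).
Column F of adj(I−A): (0.1950, 0.3775, 0.2025); det(I−A) = 0.28075.
m_F = (0.1950 + 0.3775 + 0.2025) / 0.28075 = 0.775 / 0.28075 ≈ 2.760.

m_F = 2.760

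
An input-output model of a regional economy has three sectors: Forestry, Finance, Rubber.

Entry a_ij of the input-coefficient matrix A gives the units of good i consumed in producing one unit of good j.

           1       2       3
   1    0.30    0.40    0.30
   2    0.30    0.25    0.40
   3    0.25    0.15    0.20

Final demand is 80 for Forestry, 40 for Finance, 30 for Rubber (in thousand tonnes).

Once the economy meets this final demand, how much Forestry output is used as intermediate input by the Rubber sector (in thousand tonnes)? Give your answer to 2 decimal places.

I − A =
  [   0.70    -0.40    -0.30]
  [  -0.30     0.75    -0.40]
  [  -0.25    -0.15     0.80]
Cofactors of I−A, C_ij = (−1)^(i+j)·(minor ij) (rows/columns in the sector order above):
  C_11 = (0.75)(0.80) − (-0.40)(-0.15) = 0.5400
  C_12 = −[(-0.30)(0.80) − (-0.40)(-0.25)] = 0.3400
  C_13 = (-0.30)(-0.15) − (0.75)(-0.25) = 0.2325
  C_21 = −[(-0.40)(0.80) − (-0.30)(-0.15)] = 0.3650
  C_22 = (0.70)(0.80) − (-0.30)(-0.25) = 0.4850
  C_23 = −[(0.70)(-0.15) − (-0.40)(-0.25)] = 0.2050
  C_31 = (-0.40)(-0.40) − (-0.30)(0.75) = 0.3850
  C_32 = −[(0.70)(-0.40) − (-0.30)(-0.30)] = 0.3700
  C_33 = (0.70)(0.75) − (-0.40)(-0.30) = 0.4050
det(I−A) = Σ_j (I−A)_1j·C_1j = (0.70)(0.5400) + (-0.40)(0.3400) + (-0.30)(0.2325) = 0.17225
adj(I−A) = Cᵀ =
  [ 0.5400   0.3650   0.3850]
  [ 0.3400   0.4850   0.3700]
  [ 0.2325   0.2050   0.4050]
(I − A)⁻¹ = adj(I−A) / det(I−A) ≈
  [   3.1350     2.1190     2.2351]
  [   1.9739     2.8157     2.1480]
  [   1.3498     1.1901     2.3512]
First solve x = (I − A)⁻¹ d = adj(I−A)·d / det(I−A); in particular x_3 = (0.2325·80 + 0.2050·40 + 0.4050·30) / 0.17225 = 38.95 / 0.17225 ≈ 226.1248.
Intermediate flow from 1 to 3: z_13 = a_13 · x_3 = 0.30 × 38.95 / 0.17225 = 11.685 / 0.17225 ≈ 67.84.

z_13 = 67.84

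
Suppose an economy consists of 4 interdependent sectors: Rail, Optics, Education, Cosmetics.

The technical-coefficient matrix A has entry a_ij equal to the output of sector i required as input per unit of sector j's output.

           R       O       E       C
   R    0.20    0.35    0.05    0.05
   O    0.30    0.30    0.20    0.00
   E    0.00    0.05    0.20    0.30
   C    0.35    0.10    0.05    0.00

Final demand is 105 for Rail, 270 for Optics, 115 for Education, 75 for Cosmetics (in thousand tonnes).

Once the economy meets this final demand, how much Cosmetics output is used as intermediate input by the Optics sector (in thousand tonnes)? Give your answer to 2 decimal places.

I − A =
  [   0.80    -0.35    -0.05    -0.05]
  [  -0.30     0.70    -0.20     0.00]
  [   0.00    -0.05     0.80    -0.30]
  [  -0.35    -0.10    -0.05     1.00]
Compute the cofactors C_ij = (−1)^(i+j)·(3×3 minor ij) of I−A; the adjugate is their transpose:
adj(I−A) = Cᵀ =
  [ 0.533500   0.282875   0.107750   0.059000]
  [ 0.256500   0.608750   0.172250   0.064500]
  [ 0.097500   0.099875   0.441250   0.137250]
  [ 0.217250   0.164875   0.077000   0.355250]
det(I−A) = Σ_j (I−A)_1j·C_1j = (0.80)(0.533500) + (-0.35)(0.256500) + (-0.05)(0.097500) + (-0.05)(0.217250) = 0.3212875
(I − A)⁻¹ = adj(I−A) / det(I−A) ≈
  [   1.6605     0.8804     0.3354     0.1836]
  [   0.7984     1.8947     0.5361     0.2008]
  [   0.3035     0.3109     1.3734     0.4272]
  [   0.6762     0.5132     0.2397     1.1057]
First solve x = (I − A)⁻¹ d = adj(I−A)·d / det(I−A); in particular x_O = (0.256500·105 + 0.608750·270 + 0.172250·115 + 0.064500·75) / 0.3212875 = 215.94125 / 0.3212875 ≈ 672.1122.
Intermediate flow from C to O: z_CO = a_CO · x_O = 0.10 × 215.94125 / 0.3212875 = 21.594125 / 0.3212875 ≈ 67.21.

z_CO = 67.21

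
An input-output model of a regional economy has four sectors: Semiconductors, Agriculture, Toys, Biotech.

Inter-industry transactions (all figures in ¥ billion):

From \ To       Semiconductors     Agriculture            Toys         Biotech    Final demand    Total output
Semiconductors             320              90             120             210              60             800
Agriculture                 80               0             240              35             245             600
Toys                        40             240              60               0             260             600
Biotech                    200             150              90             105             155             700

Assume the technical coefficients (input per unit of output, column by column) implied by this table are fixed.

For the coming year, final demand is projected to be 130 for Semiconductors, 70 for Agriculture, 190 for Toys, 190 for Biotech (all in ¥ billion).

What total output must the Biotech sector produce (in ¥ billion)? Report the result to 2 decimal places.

x_B = 610.14

Technical coefficients a_ij = z_ij / X_j:
  a_SS = 320/800 = 0.40, a_AS = 80/800 = 0.10, a_TS = 40/800 = 0.05, a_BS = 200/800 = 0.25
  a_SA = 90/600 = 0.15, a_AA = 0/600 = 0.00, a_TA = 240/600 = 0.40, a_BA = 150/600 = 0.25
  a_ST = 120/600 = 0.20, a_AT = 240/600 = 0.40, a_TT = 60/600 = 0.10, a_BT = 90/600 = 0.15
  a_SB = 210/700 = 0.30, a_AB = 35/700 = 0.05, a_TB = 0/700 = 0.00, a_BB = 105/700 = 0.15
I − A =
  [   0.60    -0.15    -0.20    -0.30]
  [  -0.10     1.00    -0.40    -0.05]
  [  -0.05    -0.40     0.90     0.00]
  [  -0.25    -0.25    -0.15     0.85]
Compute the cofactors C_ij = (−1)^(i+j)·(3×3 minor ij) of I−A; the adjugate is their transpose:
adj(I−A) = Cᵀ =
  [ 0.614750   0.268250   0.294625   0.232750]
  [ 0.105125   0.380750   0.202500   0.059500]
  [ 0.080875   0.184125   0.405375   0.039375]
  [ 0.226000   0.223375   0.217750   0.409500]
det(I−A) = Σ_j (I−A)_1j·C_1j = (0.60)(0.614750) + (-0.15)(0.105125) + (-0.20)(0.080875) + (-0.30)(0.226000) = 0.26910625
(I − A)⁻¹ = adj(I−A) / det(I−A) ≈
  [   2.2844     0.9968     1.0948     0.8649]
  [   0.3906     1.4149     0.7525     0.2211]
  [   0.3005     0.6842     1.5064     0.1463]
  [   0.8398     0.8301     0.8092     1.5217]
x = (I − A)⁻¹ d = adj(I−A)·d / det(I−A), with det(I−A) = 0.26910625:
  x_S = (0.614750·130 + 0.268250·70 + 0.294625·190 + 0.232750·190) / 0.26910625 = 198.89625 / 0.26910625 ≈ 739.10
  x_A = (0.105125·130 + 0.380750·70 + 0.202500·190 + 0.059500·190) / 0.26910625 = 90.09875 / 0.26910625 ≈ 334.81
  x_T = (0.080875·130 + 0.184125·70 + 0.405375·190 + 0.039375·190) / 0.26910625 = 107.905 / 0.26910625 ≈ 400.98
  x_B = (0.226000·130 + 0.223375·70 + 0.217750·190 + 0.409500·190) / 0.26910625 = 164.19375 / 0.26910625 ≈ 610.14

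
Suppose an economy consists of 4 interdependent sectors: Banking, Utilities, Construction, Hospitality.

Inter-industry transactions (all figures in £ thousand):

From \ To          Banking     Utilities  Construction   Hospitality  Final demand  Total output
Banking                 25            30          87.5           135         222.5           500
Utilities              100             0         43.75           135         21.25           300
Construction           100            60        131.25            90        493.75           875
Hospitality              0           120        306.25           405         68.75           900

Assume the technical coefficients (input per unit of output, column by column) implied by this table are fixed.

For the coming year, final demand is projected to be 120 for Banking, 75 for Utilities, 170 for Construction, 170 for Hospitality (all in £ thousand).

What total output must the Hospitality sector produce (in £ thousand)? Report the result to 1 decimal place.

x_4 = 790.6

Technical coefficients a_ij = z_ij / X_j:
  a_11 = 25/500 = 0.05, a_21 = 100/500 = 0.20, a_31 = 100/500 = 0.20, a_41 = 0/500 = 0.00
  a_12 = 30/300 = 0.10, a_22 = 0/300 = 0.00, a_32 = 60/300 = 0.20, a_42 = 120/300 = 0.40
  a_13 = 87.5/875 = 0.10, a_23 = 43.75/875 = 0.05, a_33 = 131.25/875 = 0.15, a_43 = 306.25/875 = 0.35
  a_14 = 135/900 = 0.15, a_24 = 135/900 = 0.15, a_34 = 90/900 = 0.10, a_44 = 405/900 = 0.45
I − A =
  [   0.95    -0.10    -0.10    -0.15]
  [  -0.20     1.00    -0.05    -0.15]
  [  -0.20    -0.20     0.85    -0.10]
  [   0.00    -0.40    -0.35     0.55]
Compute the cofactors C_ij = (−1)^(i+j)·(3×3 minor ij) of I−A; the adjugate is their transpose:
adj(I−A) = Cᵀ =
  [ 0.363500   0.119750   0.112500   0.152250]
  [ 0.102500   0.389375   0.097500   0.151875]
  [ 0.128000   0.165500   0.442500   0.160500]
  [ 0.156000   0.388500   0.352500   0.756000]
det(I−A) = Σ_j (I−A)_1j·C_1j = (0.95)(0.363500) + (-0.10)(0.102500) + (-0.10)(0.128000) + (-0.15)(0.156000) = 0.298875
(I − A)⁻¹ = adj(I−A) / det(I−A) ≈
  [   1.2162     0.4007     0.3764     0.5094]
  [   0.3430     1.3028     0.3262     0.5082]
  [   0.4283     0.5537     1.4806     0.5370]
  [   0.5220     1.2999     1.1794     2.5295]
x = (I − A)⁻¹ d = adj(I−A)·d / det(I−A), with det(I−A) = 0.298875:
  x_1 = (0.363500·120 + 0.119750·75 + 0.112500·170 + 0.152250·170) / 0.298875 = 97.60875 / 0.298875 ≈ 326.6
  x_2 = (0.102500·120 + 0.389375·75 + 0.097500·170 + 0.151875·170) / 0.298875 = 83.896875 / 0.298875 ≈ 280.7
  x_3 = (0.128000·120 + 0.165500·75 + 0.442500·170 + 0.160500·170) / 0.298875 = 130.2825 / 0.298875 ≈ 435.9
  x_4 = (0.156000·120 + 0.388500·75 + 0.352500·170 + 0.756000·170) / 0.298875 = 236.3025 / 0.298875 ≈ 790.6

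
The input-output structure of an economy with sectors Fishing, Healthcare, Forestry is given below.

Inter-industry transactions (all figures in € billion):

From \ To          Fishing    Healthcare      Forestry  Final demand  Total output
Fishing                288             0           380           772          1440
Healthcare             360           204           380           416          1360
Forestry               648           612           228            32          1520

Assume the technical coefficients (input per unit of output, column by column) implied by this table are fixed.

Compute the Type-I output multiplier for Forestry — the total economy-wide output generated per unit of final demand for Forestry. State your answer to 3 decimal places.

m_3 = 3.171

Technical coefficients a_ij = z_ij / X_j:
  a_11 = 288/1440 = 0.20, a_21 = 360/1440 = 0.25, a_31 = 648/1440 = 0.45
  a_12 = 0/1360 = 0.00, a_22 = 204/1360 = 0.15, a_32 = 612/1360 = 0.45
  a_13 = 380/1520 = 0.25, a_23 = 380/1520 = 0.25, a_33 = 228/1520 = 0.15
I − A =
  [   0.80     0.00    -0.25]
  [  -0.25     0.85    -0.25]
  [  -0.45    -0.45     0.85]
Cofactors of I−A, C_ij = (−1)^(i+j)·(minor ij) (rows/columns in the sector order above):
  C_11 = (0.85)(0.85) − (-0.25)(-0.45) = 0.6100
  C_12 = −[(-0.25)(0.85) − (-0.25)(-0.45)] = 0.3250
  C_13 = (-0.25)(-0.45) − (0.85)(-0.45) = 0.4950
  C_21 = −[(0.00)(0.85) − (-0.25)(-0.45)] = 0.1125
  C_22 = (0.80)(0.85) − (-0.25)(-0.45) = 0.5675
  C_23 = −[(0.80)(-0.45) − (0.00)(-0.45)] = 0.3600
  C_31 = (0.00)(-0.25) − (-0.25)(0.85) = 0.2125
  C_32 = −[(0.80)(-0.25) − (-0.25)(-0.25)] = 0.2625
  C_33 = (0.80)(0.85) − (0.00)(-0.25) = 0.6800
det(I−A) = Σ_j (I−A)_1j·C_1j = (0.80)(0.6100) + (0.00)(0.3250) + (-0.25)(0.4950) = 0.36425
adj(I−A) = Cᵀ =
  [ 0.6100   0.1125   0.2125]
  [ 0.3250   0.5675   0.2625]
  [ 0.4950   0.3600   0.6800]
(I − A)⁻¹ = adj(I−A) / det(I−A) ≈
  [   1.6747     0.3089     0.5834]
  [   0.8922     1.5580     0.7207]
  [   1.3590     0.9883     1.8668]
The output multiplier for sector j is the column-j sum of the Leontief inverse (I − A)⁻¹ = adj(I−A) / det(I−A).
Column 3 of adj(I−A): (0.2125, 0.2625, 0.6800); det(I−A) = 0.36425.
m_3 = (0.2125 + 0.2625 + 0.6800) / 0.36425 = 1.155 / 0.36425 ≈ 3.171.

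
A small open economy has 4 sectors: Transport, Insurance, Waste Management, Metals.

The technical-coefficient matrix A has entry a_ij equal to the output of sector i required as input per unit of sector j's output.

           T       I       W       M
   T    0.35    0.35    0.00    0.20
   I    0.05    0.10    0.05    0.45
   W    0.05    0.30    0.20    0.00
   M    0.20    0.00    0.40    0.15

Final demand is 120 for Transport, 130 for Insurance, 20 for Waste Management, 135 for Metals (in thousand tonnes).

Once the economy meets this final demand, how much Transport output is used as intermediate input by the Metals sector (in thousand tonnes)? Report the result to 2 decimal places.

z_TM = 73.17

I − A =
  [   0.65    -0.35     0.00    -0.20]
  [  -0.05     0.90    -0.05    -0.45]
  [  -0.05    -0.30     0.80     0.00]
  [  -0.20     0.00    -0.40     0.85]
Compute the cofactors C_ij = (−1)^(i+j)·(3×3 minor ij) of I−A; the adjugate is their transpose:
adj(I−A) = Cᵀ =
  [ 0.545250   0.262000   0.149875   0.267000]
  [ 0.117125   0.406000   0.146625   0.242500]
  [ 0.078000   0.168625   0.414875   0.107625]
  [ 0.165000   0.141000   0.230500   0.443375]
det(I−A) = Σ_j (I−A)_1j·C_1j = (0.65)(0.545250) + (-0.35)(0.117125) + (0.00)(0.078000) + (-0.20)(0.165000) = 0.28041875
(I − A)⁻¹ = adj(I−A) / det(I−A) ≈
  [   1.9444     0.9343     0.5345     0.9521]
  [   0.4177     1.4478     0.5229     0.8648]
  [   0.2782     0.6013     1.4795     0.3838]
  [   0.5884     0.5028     0.8220     1.5811]
First solve x = (I − A)⁻¹ d = adj(I−A)·d / det(I−A); in particular x_M = (0.165000·120 + 0.141000·130 + 0.230500·20 + 0.443375·135) / 0.28041875 = 102.595625 / 0.28041875 ≈ 365.8658.
Intermediate flow from T to M: z_TM = a_TM · x_M = 0.20 × 102.595625 / 0.28041875 = 20.519125 / 0.28041875 ≈ 73.17.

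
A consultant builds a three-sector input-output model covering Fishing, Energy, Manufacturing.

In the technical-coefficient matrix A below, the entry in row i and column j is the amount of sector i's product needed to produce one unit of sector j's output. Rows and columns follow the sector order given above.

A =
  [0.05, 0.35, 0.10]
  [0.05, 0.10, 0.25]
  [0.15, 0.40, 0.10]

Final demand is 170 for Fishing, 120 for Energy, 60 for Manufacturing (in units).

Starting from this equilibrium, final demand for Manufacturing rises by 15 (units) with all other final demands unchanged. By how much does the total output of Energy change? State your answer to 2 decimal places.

Δx_E = 5.77

I − A =
  [   0.95    -0.35    -0.10]
  [  -0.05     0.90    -0.25]
  [  -0.15    -0.40     0.90]
Cofactors of I−A, C_ij = (−1)^(i+j)·(minor ij) (rows/columns in the sector order above):
  C_11 = (0.90)(0.90) − (-0.25)(-0.40) = 0.7100
  C_12 = −[(-0.05)(0.90) − (-0.25)(-0.15)] = 0.0825
  C_13 = (-0.05)(-0.40) − (0.90)(-0.15) = 0.1550
  C_21 = −[(-0.35)(0.90) − (-0.10)(-0.40)] = 0.3550
  C_22 = (0.95)(0.90) − (-0.10)(-0.15) = 0.8400
  C_23 = −[(0.95)(-0.40) − (-0.35)(-0.15)] = 0.4325
  C_31 = (-0.35)(-0.25) − (-0.10)(0.90) = 0.1775
  C_32 = −[(0.95)(-0.25) − (-0.10)(-0.05)] = 0.2425
  C_33 = (0.95)(0.90) − (-0.35)(-0.05) = 0.8375
det(I−A) = Σ_j (I−A)_1j·C_1j = (0.95)(0.7100) + (-0.35)(0.0825) + (-0.10)(0.1550) = 0.630125
adj(I−A) = Cᵀ =
  [ 0.7100   0.3550   0.1775]
  [ 0.0825   0.8400   0.2425]
  [ 0.1550   0.4325   0.8375]
(I − A)⁻¹ = adj(I−A) / det(I−A) ≈
  [   1.1268     0.5634     0.2817]
  [   0.1309     1.3331     0.3848]
  [   0.2460     0.6864     1.3291]
Δx = (I − A)⁻¹ Δd with Δd having +15 in the Manufacturing component and 0 elsewhere.
So Δx_E = L_EM · (+15), where L_EM = adj(I−A)_EM / det(I−A) = 0.2425 / 0.630125.
Δx_E = 0.2425 × (+15) / 0.630125 = 3.6375 / 0.630125 ≈ 5.77.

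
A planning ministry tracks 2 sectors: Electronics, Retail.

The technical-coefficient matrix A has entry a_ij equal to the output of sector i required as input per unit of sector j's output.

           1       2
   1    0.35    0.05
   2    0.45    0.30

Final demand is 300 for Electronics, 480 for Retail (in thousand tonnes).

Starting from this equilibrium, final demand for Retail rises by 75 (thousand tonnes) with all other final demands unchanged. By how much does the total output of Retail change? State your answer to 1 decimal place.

Δx_2 = 112.7

I − A =
  [   0.65    -0.05]
  [  -0.45     0.70]
det(I−A) = (0.65)(0.70) − (-0.05)(-0.45) = 0.4325
adj(I−A) = [[0.70, 0.05], [0.45, 0.65]]
(I − A)⁻¹ = adj(I−A) / det(I−A) ≈
  [   1.6185     0.1156]
  [   1.0405     1.5029]
Δx = (I − A)⁻¹ Δd with Δd having +75 in the Retail component and 0 elsewhere.
So Δx_2 = L_22 · (+75), where L_22 = adj(I−A)_22 / det(I−A) = 0.65 / 0.4325.
Δx_2 = 0.65 × (+75) / 0.4325 = 48.75 / 0.4325 ≈ 112.7.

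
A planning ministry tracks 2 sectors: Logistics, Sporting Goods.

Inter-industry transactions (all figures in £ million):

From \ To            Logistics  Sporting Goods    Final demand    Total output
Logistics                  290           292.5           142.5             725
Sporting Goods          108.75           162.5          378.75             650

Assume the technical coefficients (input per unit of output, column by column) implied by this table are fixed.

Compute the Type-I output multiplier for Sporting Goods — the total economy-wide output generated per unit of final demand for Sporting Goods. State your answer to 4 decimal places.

m_S = 2.7451

Technical coefficients a_ij = z_ij / X_j:
  a_LL = 290/725 = 0.40, a_SL = 108.75/725 = 0.15
  a_LS = 292.5/650 = 0.45, a_SS = 162.5/650 = 0.25
I − A =
  [   0.60    -0.45]
  [  -0.15     0.75]
det(I−A) = (0.60)(0.75) − (-0.45)(-0.15) = 0.3825
adj(I−A) = [[0.75, 0.45], [0.15, 0.60]]
(I − A)⁻¹ = adj(I−A) / det(I−A) ≈
  [   1.96078     1.17647]
  [   0.39216     1.56863]
The output multiplier for sector j is the column-j sum of the Leontief inverse (I − A)⁻¹ = adj(I−A) / det(I−A).
Column S of adj(I−A): (0.45, 0.60); det(I−A) = 0.3825.
m_S = (0.45 + 0.60) / 0.3825 = 1.05 / 0.3825 ≈ 2.7451.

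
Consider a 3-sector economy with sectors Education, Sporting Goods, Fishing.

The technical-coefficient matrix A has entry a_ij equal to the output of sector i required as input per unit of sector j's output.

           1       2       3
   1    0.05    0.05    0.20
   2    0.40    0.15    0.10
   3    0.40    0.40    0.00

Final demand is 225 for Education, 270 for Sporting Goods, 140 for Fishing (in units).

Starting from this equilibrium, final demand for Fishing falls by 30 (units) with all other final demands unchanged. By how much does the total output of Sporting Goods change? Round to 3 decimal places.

I − A =
  [   0.95    -0.05    -0.20]
  [  -0.40     0.85    -0.10]
  [  -0.40    -0.40     1.00]
Cofactors of I−A, C_ij = (−1)^(i+j)·(minor ij) (rows/columns in the sector order above):
  C_11 = (0.85)(1.00) − (-0.10)(-0.40) = 0.8100
  C_12 = −[(-0.40)(1.00) − (-0.10)(-0.40)] = 0.4400
  C_13 = (-0.40)(-0.40) − (0.85)(-0.40) = 0.5000
  C_21 = −[(-0.05)(1.00) − (-0.20)(-0.40)] = 0.1300
  C_22 = (0.95)(1.00) − (-0.20)(-0.40) = 0.8700
  C_23 = −[(0.95)(-0.40) − (-0.05)(-0.40)] = 0.4000
  C_31 = (-0.05)(-0.10) − (-0.20)(0.85) = 0.1750
  C_32 = −[(0.95)(-0.10) − (-0.20)(-0.40)] = 0.1750
  C_33 = (0.95)(0.85) − (-0.05)(-0.40) = 0.7875
det(I−A) = Σ_j (I−A)_1j·C_1j = (0.95)(0.8100) + (-0.05)(0.4400) + (-0.20)(0.5000) = 0.6475
adj(I−A) = Cᵀ =
  [ 0.8100   0.1300   0.1750]
  [ 0.4400   0.8700   0.1750]
  [ 0.5000   0.4000   0.7875]
(I − A)⁻¹ = adj(I−A) / det(I−A) ≈
  [   1.2510     0.2008     0.2703]
  [   0.6795     1.3436     0.2703]
  [   0.7722     0.6178     1.2162]
Δx = (I − A)⁻¹ Δd with Δd having -30 in the Fishing component and 0 elsewhere.
So Δx_2 = L_23 · (-30), where L_23 = adj(I−A)_23 / det(I−A) = 0.1750 / 0.6475.
Δx_2 = 0.1750 × (-30) / 0.6475 = -5.25 / 0.6475 ≈ -8.108.

Δx_2 = -8.108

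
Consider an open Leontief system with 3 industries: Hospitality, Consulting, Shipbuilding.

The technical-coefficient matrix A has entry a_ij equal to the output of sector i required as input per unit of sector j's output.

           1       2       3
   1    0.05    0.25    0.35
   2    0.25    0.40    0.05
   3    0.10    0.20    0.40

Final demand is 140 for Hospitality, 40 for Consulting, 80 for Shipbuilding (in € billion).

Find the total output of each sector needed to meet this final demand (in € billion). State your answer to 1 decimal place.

I − A =
  [   0.95    -0.25    -0.35]
  [  -0.25     0.60    -0.05]
  [  -0.10    -0.20     0.60]
Cofactors of I−A, C_ij = (−1)^(i+j)·(minor ij) (rows/columns in the sector order above):
  C_11 = (0.60)(0.60) − (-0.05)(-0.20) = 0.3500
  C_12 = −[(-0.25)(0.60) − (-0.05)(-0.10)] = 0.1550
  C_13 = (-0.25)(-0.20) − (0.60)(-0.10) = 0.1100
  C_21 = −[(-0.25)(0.60) − (-0.35)(-0.20)] = 0.2200
  C_22 = (0.95)(0.60) − (-0.35)(-0.10) = 0.5350
  C_23 = −[(0.95)(-0.20) − (-0.25)(-0.10)] = 0.2150
  C_31 = (-0.25)(-0.05) − (-0.35)(0.60) = 0.2225
  C_32 = −[(0.95)(-0.05) − (-0.35)(-0.25)] = 0.1350
  C_33 = (0.95)(0.60) − (-0.25)(-0.25) = 0.5075
det(I−A) = Σ_j (I−A)_1j·C_1j = (0.95)(0.3500) + (-0.25)(0.1550) + (-0.35)(0.1100) = 0.25525
adj(I−A) = Cᵀ =
  [ 0.3500   0.2200   0.2225]
  [ 0.1550   0.5350   0.1350]
  [ 0.1100   0.2150   0.5075]
(I − A)⁻¹ = adj(I−A) / det(I−A) ≈
  [   1.3712     0.8619     0.8717]
  [   0.6072     2.0960     0.5289]
  [   0.4310     0.8423     1.9882]
x = (I − A)⁻¹ d = adj(I−A)·d / det(I−A), with det(I−A) = 0.25525:
  x_1 = (0.3500·140 + 0.2200·40 + 0.2225·80) / 0.25525 = 75.60 / 0.25525 ≈ 296.2
  x_2 = (0.1550·140 + 0.5350·40 + 0.1350·80) / 0.25525 = 53.90 / 0.25525 ≈ 211.2
  x_3 = (0.1100·140 + 0.2150·40 + 0.5075·80) / 0.25525 = 64.60 / 0.25525 ≈ 253.1

x_1 = 296.2, x_2 = 211.2, x_3 = 253.1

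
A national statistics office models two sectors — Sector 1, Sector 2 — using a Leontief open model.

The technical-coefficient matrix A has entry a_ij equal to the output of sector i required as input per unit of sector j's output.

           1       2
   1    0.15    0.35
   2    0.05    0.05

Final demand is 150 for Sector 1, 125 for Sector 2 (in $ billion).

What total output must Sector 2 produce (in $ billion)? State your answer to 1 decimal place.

x_2 = 144.0

I − A =
  [   0.85    -0.35]
  [  -0.05     0.95]
det(I−A) = (0.85)(0.95) − (-0.35)(-0.05) = 0.7900
adj(I−A) = [[0.95, 0.35], [0.05, 0.85]]
(I − A)⁻¹ = adj(I−A) / det(I−A) ≈
  [   1.2025     0.4430]
  [   0.0633     1.0759]
x = (I − A)⁻¹ d = adj(I−A)·d / det(I−A), with det(I−A) = 0.7900:
  x_1 = (0.95·150 + 0.35·125) / 0.7900 = 186.25 / 0.7900 ≈ 235.8
  x_2 = (0.05·150 + 0.85·125) / 0.7900 = 113.75 / 0.7900 ≈ 144.0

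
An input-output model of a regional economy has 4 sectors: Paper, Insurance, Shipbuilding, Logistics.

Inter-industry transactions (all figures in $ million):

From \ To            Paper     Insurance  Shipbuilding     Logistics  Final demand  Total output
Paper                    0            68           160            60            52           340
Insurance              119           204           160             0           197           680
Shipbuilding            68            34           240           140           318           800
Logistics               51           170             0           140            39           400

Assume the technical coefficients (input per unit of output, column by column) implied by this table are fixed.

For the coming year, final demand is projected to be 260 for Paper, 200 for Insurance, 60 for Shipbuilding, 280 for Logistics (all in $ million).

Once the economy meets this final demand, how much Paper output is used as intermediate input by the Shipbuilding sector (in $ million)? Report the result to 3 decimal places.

z_13 = 154.038

Technical coefficients a_ij = z_ij / X_j:
  a_11 = 0/340 = 0.00, a_21 = 119/340 = 0.35, a_31 = 68/340 = 0.20, a_41 = 51/340 = 0.15
  a_12 = 68/680 = 0.10, a_22 = 204/680 = 0.30, a_32 = 34/680 = 0.05, a_42 = 170/680 = 0.25
  a_13 = 160/800 = 0.20, a_23 = 160/800 = 0.20, a_33 = 240/800 = 0.30, a_43 = 0/800 = 0.00
  a_14 = 60/400 = 0.15, a_24 = 0/400 = 0.00, a_34 = 140/400 = 0.35, a_44 = 140/400 = 0.35
I − A =
  [   1.00    -0.10    -0.20    -0.15]
  [  -0.35     0.70    -0.20     0.00]
  [  -0.20    -0.05     0.70    -0.35]
  [  -0.15    -0.25     0.00     0.65]
Compute the cofactors C_ij = (−1)^(i+j)·(3×3 minor ij) of I−A; the adjugate is their transpose:
adj(I−A) = Cᵀ =
  [ 0.294500   0.095750   0.111500   0.128000]
  [ 0.195750   0.402750   0.171000   0.137250]
  [ 0.169750   0.144625   0.403375   0.256375]
  [ 0.143250   0.177000   0.091500   0.420000]
det(I−A) = Σ_j (I−A)_1j·C_1j = (1.00)(0.294500) + (-0.10)(0.195750) + (-0.20)(0.169750) + (-0.15)(0.143250) = 0.2194875
(I − A)⁻¹ = adj(I−A) / det(I−A) ≈
  [   1.3418     0.4362     0.5080     0.5832]
  [   0.8919     1.8350     0.7791     0.6253]
  [   0.7734     0.6589     1.8378     1.1681]
  [   0.6527     0.8064     0.4169     1.9135]
First solve x = (I − A)⁻¹ d = adj(I−A)·d / det(I−A); in particular x_3 = (0.169750·260 + 0.144625·200 + 0.403375·60 + 0.256375·280) / 0.2194875 = 169.0475 / 0.2194875 ≈ 770.19192.
Intermediate flow from 1 to 3: z_13 = a_13 · x_3 = 0.20 × 169.0475 / 0.2194875 = 33.8095 / 0.2194875 ≈ 154.038.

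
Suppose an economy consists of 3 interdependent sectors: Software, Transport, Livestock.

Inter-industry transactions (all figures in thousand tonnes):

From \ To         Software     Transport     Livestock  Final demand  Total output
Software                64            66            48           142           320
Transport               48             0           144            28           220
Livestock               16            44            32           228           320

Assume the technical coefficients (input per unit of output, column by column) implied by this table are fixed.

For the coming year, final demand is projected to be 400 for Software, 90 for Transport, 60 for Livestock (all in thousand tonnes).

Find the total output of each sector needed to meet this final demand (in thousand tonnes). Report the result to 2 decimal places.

Technical coefficients a_ij = z_ij / X_j:
  a_11 = 64/320 = 0.20, a_21 = 48/320 = 0.15, a_31 = 16/320 = 0.05
  a_12 = 66/220 = 0.30, a_22 = 0/220 = 0.00, a_32 = 44/220 = 0.20
  a_13 = 48/320 = 0.15, a_23 = 144/320 = 0.45, a_33 = 32/320 = 0.10
I − A =
  [   0.80    -0.30    -0.15]
  [  -0.15     1.00    -0.45]
  [  -0.05    -0.20     0.90]
Cofactors of I−A, C_ij = (−1)^(i+j)·(minor ij) (rows/columns in the sector order above):
  C_11 = (1.00)(0.90) − (-0.45)(-0.20) = 0.8100
  C_12 = −[(-0.15)(0.90) − (-0.45)(-0.05)] = 0.1575
  C_13 = (-0.15)(-0.20) − (1.00)(-0.05) = 0.0800
  C_21 = −[(-0.30)(0.90) − (-0.15)(-0.20)] = 0.3000
  C_22 = (0.80)(0.90) − (-0.15)(-0.05) = 0.7125
  C_23 = −[(0.80)(-0.20) − (-0.30)(-0.05)] = 0.1750
  C_31 = (-0.30)(-0.45) − (-0.15)(1.00) = 0.2850
  C_32 = −[(0.80)(-0.45) − (-0.15)(-0.15)] = 0.3825
  C_33 = (0.80)(1.00) − (-0.30)(-0.15) = 0.7550
det(I−A) = Σ_j (I−A)_1j·C_1j = (0.80)(0.8100) + (-0.30)(0.1575) + (-0.15)(0.0800) = 0.58875
adj(I−A) = Cᵀ =
  [ 0.8100   0.3000   0.2850]
  [ 0.1575   0.7125   0.3825]
  [ 0.0800   0.1750   0.7550]
(I − A)⁻¹ = adj(I−A) / det(I−A) ≈
  [   1.3758     0.5096     0.4841]
  [   0.2675     1.2102     0.6497]
  [   0.1359     0.2972     1.2824]
x = (I − A)⁻¹ d = adj(I−A)·d / det(I−A), with det(I−A) = 0.58875:
  x_1 = (0.8100·400 + 0.3000·90 + 0.2850·60) / 0.58875 = 368.10 / 0.58875 ≈ 625.22
  x_2 = (0.1575·400 + 0.7125·90 + 0.3825·60) / 0.58875 = 150.075 / 0.58875 ≈ 254.90
  x_3 = (0.0800·400 + 0.1750·90 + 0.7550·60) / 0.58875 = 93.05 / 0.58875 ≈ 158.05

x_1 = 625.22, x_2 = 254.90, x_3 = 158.05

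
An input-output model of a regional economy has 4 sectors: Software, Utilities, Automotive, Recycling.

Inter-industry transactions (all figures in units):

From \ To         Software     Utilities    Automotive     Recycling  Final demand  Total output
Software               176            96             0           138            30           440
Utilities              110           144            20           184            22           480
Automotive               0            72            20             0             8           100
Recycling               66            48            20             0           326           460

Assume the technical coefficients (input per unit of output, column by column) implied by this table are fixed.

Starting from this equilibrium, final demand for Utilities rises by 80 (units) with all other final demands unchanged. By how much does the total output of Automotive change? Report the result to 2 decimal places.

Δx_3 = 31.73

Technical coefficients a_ij = z_ij / X_j:
  a_11 = 176/440 = 0.40, a_21 = 110/440 = 0.25, a_31 = 0/440 = 0.00, a_41 = 66/440 = 0.15
  a_12 = 96/480 = 0.20, a_22 = 144/480 = 0.30, a_32 = 72/480 = 0.15, a_42 = 48/480 = 0.10
  a_13 = 0/100 = 0.00, a_23 = 20/100 = 0.20, a_33 = 20/100 = 0.20, a_43 = 20/100 = 0.20
  a_14 = 138/460 = 0.30, a_24 = 184/460 = 0.40, a_34 = 0/460 = 0.00, a_44 = 0/460 = 0.00
I − A =
  [   0.60    -0.20     0.00    -0.30]
  [  -0.25     0.70    -0.20    -0.40]
  [   0.00    -0.15     0.80     0.00]
  [  -0.15    -0.10    -0.20     1.00]
Compute the cofactors C_ij = (−1)^(i+j)·(3×3 minor ij) of I−A; the adjugate is their transpose:
adj(I−A) = Cᵀ =
  [ 0.48600   0.19300   0.10400   0.22300]
  [ 0.24800   0.44400   0.17400   0.25200]
  [ 0.04650   0.08325   0.29500   0.04725]
  [ 0.10700   0.09000   0.09200   0.27800]
det(I−A) = Σ_j (I−A)_1j·C_1j = (0.60)(0.48600) + (-0.20)(0.24800) + (0.00)(0.04650) + (-0.30)(0.10700) = 0.2099
(I − A)⁻¹ = adj(I−A) / det(I−A) ≈
  [   2.3154     0.9195     0.4955     1.0624]
  [   1.1815     2.1153     0.8290     1.2006]
  [   0.2215     0.3966     1.4054     0.2251]
  [   0.5098     0.4288     0.4383     1.3244]
Δx = (I − A)⁻¹ Δd with Δd having +80 in the Utilities component and 0 elsewhere.
So Δx_3 = L_32 · (+80), where L_32 = adj(I−A)_32 / det(I−A) = 0.08325 / 0.2099.
Δx_3 = 0.08325 × (+80) / 0.2099 = 6.66 / 0.2099 ≈ 31.73.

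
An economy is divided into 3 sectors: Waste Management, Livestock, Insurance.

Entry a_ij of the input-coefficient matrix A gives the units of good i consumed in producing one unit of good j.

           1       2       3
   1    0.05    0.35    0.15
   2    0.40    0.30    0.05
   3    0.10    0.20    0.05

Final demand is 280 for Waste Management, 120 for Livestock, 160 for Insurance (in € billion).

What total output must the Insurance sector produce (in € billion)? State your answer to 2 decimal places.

x_3 = 329.03

I − A =
  [   0.95    -0.35    -0.15]
  [  -0.40     0.70    -0.05]
  [  -0.10    -0.20     0.95]
Cofactors of I−A, C_ij = (−1)^(i+j)·(minor ij) (rows/columns in the sector order above):
  C_11 = (0.70)(0.95) − (-0.05)(-0.20) = 0.6550
  C_12 = −[(-0.40)(0.95) − (-0.05)(-0.10)] = 0.3850
  C_13 = (-0.40)(-0.20) − (0.70)(-0.10) = 0.1500
  C_21 = −[(-0.35)(0.95) − (-0.15)(-0.20)] = 0.3625
  C_22 = (0.95)(0.95) − (-0.15)(-0.10) = 0.8875
  C_23 = −[(0.95)(-0.20) − (-0.35)(-0.10)] = 0.2250
  C_31 = (-0.35)(-0.05) − (-0.15)(0.70) = 0.1225
  C_32 = −[(0.95)(-0.05) − (-0.15)(-0.40)] = 0.1075
  C_33 = (0.95)(0.70) − (-0.35)(-0.40) = 0.5250
det(I−A) = Σ_j (I−A)_1j·C_1j = (0.95)(0.6550) + (-0.35)(0.3850) + (-0.15)(0.1500) = 0.4650
adj(I−A) = Cᵀ =
  [ 0.6550   0.3625   0.1225]
  [ 0.3850   0.8875   0.1075]
  [ 0.1500   0.2250   0.5250]
(I − A)⁻¹ = adj(I−A) / det(I−A) ≈
  [   1.4086     0.7796     0.2634]
  [   0.8280     1.9086     0.2312]
  [   0.3226     0.4839     1.1290]
x = (I − A)⁻¹ d = adj(I−A)·d / det(I−A), with det(I−A) = 0.4650:
  x_1 = (0.6550·280 + 0.3625·120 + 0.1225·160) / 0.4650 = 246.50 / 0.4650 ≈ 530.11
  x_2 = (0.3850·280 + 0.8875·120 + 0.1075·160) / 0.4650 = 231.50 / 0.4650 ≈ 497.85
  x_3 = (0.1500·280 + 0.2250·120 + 0.5250·160) / 0.4650 = 153.00 / 0.4650 ≈ 329.03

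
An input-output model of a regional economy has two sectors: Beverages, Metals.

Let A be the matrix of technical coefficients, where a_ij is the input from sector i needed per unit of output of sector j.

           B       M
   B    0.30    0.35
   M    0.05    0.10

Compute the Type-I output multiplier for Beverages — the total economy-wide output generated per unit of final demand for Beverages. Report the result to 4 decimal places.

m_B = 1.5510

I − A =
  [   0.70    -0.35]
  [  -0.05     0.90]
det(I−A) = (0.70)(0.90) − (-0.35)(-0.05) = 0.6125
adj(I−A) = [[0.90, 0.35], [0.05, 0.70]]
(I − A)⁻¹ = adj(I−A) / det(I−A) ≈
  [   1.46939     0.57143]
  [   0.08163     1.14286]
The output multiplier for sector j is the column-j sum of the Leontief inverse (I − A)⁻¹ = adj(I−A) / det(I−A).
Column B of adj(I−A): (0.90, 0.05); det(I−A) = 0.6125.
m_B = (0.90 + 0.05) / 0.6125 = 0.95 / 0.6125 ≈ 1.5510.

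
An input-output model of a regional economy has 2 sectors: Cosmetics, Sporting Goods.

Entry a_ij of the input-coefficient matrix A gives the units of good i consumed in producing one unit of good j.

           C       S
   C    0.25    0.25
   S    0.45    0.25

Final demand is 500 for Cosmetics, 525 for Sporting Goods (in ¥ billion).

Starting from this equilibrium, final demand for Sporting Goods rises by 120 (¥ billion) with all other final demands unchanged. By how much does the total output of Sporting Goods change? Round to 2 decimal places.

I − A =
  [   0.75    -0.25]
  [  -0.45     0.75]
det(I−A) = (0.75)(0.75) − (-0.25)(-0.45) = 0.4500
adj(I−A) = [[0.75, 0.25], [0.45, 0.75]]
(I − A)⁻¹ = adj(I−A) / det(I−A) ≈
  [   1.6667     0.5556]
  [   1.0000     1.6667]
Δx = (I − A)⁻¹ Δd with Δd having +120 in the Sporting Goods component and 0 elsewhere.
So Δx_S = L_SS · (+120), where L_SS = adj(I−A)_SS / det(I−A) = 0.75 / 0.4500.
Δx_S = 0.75 × (+120) / 0.4500 = 90.00 / 0.4500 = 200.00.

Δx_S = 200.00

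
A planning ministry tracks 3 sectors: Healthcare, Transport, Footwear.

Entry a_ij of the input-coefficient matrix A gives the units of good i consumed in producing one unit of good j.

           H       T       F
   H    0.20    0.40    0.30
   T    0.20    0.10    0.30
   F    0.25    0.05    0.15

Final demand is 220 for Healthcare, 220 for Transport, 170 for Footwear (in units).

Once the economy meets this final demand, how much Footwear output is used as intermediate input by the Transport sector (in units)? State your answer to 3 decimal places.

I − A =
  [   0.80    -0.40    -0.30]
  [  -0.20     0.90    -0.30]
  [  -0.25    -0.05     0.85]
Cofactors of I−A, C_ij = (−1)^(i+j)·(minor ij) (rows/columns in the sector order above):
  C_11 = (0.90)(0.85) − (-0.30)(-0.05) = 0.7500
  C_12 = −[(-0.20)(0.85) − (-0.30)(-0.25)] = 0.2450
  C_13 = (-0.20)(-0.05) − (0.90)(-0.25) = 0.2350
  C_21 = −[(-0.40)(0.85) − (-0.30)(-0.05)] = 0.3550
  C_22 = (0.80)(0.85) − (-0.30)(-0.25) = 0.6050
  C_23 = −[(0.80)(-0.05) − (-0.40)(-0.25)] = 0.1400
  C_31 = (-0.40)(-0.30) − (-0.30)(0.90) = 0.3900
  C_32 = −[(0.80)(-0.30) − (-0.30)(-0.20)] = 0.3000
  C_33 = (0.80)(0.90) − (-0.40)(-0.20) = 0.6400
det(I−A) = Σ_j (I−A)_1j·C_1j = (0.80)(0.7500) + (-0.40)(0.2450) + (-0.30)(0.2350) = 0.4315
adj(I−A) = Cᵀ =
  [ 0.7500   0.3550   0.3900]
  [ 0.2450   0.6050   0.3000]
  [ 0.2350   0.1400   0.6400]
(I − A)⁻¹ = adj(I−A) / det(I−A) ≈
  [   1.7381     0.8227     0.9038]
  [   0.5678     1.4021     0.6952]
  [   0.5446     0.3244     1.4832]
First solve x = (I − A)⁻¹ d = adj(I−A)·d / det(I−A); in particular x_T = (0.2450·220 + 0.6050·220 + 0.3000·170) / 0.4315 = 238.00 / 0.4315 ≈ 551.56431.
Intermediate flow from F to T: z_FT = a_FT · x_T = 0.05 × 238.00 / 0.4315 = 11.90 / 0.4315 ≈ 27.578.

z_FT = 27.578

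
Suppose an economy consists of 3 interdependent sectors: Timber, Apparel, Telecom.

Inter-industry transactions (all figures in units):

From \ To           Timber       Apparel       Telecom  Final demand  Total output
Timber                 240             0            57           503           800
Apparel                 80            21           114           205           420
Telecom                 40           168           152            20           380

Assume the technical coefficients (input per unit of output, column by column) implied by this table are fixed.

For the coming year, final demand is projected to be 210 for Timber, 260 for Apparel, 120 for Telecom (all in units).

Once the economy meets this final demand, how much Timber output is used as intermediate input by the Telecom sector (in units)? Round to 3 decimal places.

Technical coefficients a_ij = z_ij / X_j:
  a_11 = 240/800 = 0.30, a_21 = 80/800 = 0.10, a_31 = 40/800 = 0.05
  a_12 = 0/420 = 0.00, a_22 = 21/420 = 0.05, a_32 = 168/420 = 0.40
  a_13 = 57/380 = 0.15, a_23 = 114/380 = 0.30, a_33 = 152/380 = 0.40
I − A =
  [   0.70     0.00    -0.15]
  [  -0.10     0.95    -0.30]
  [  -0.05    -0.40     0.60]
Cofactors of I−A, C_ij = (−1)^(i+j)·(minor ij) (rows/columns in the sector order above):
  C_11 = (0.95)(0.60) − (-0.30)(-0.40) = 0.4500
  C_12 = −[(-0.10)(0.60) − (-0.30)(-0.05)] = 0.0750
  C_13 = (-0.10)(-0.40) − (0.95)(-0.05) = 0.0875
  C_21 = −[(0.00)(0.60) − (-0.15)(-0.40)] = 0.0600
  C_22 = (0.70)(0.60) − (-0.15)(-0.05) = 0.4125
  C_23 = −[(0.70)(-0.40) − (0.00)(-0.05)] = 0.2800
  C_31 = (0.00)(-0.30) − (-0.15)(0.95) = 0.1425
  C_32 = −[(0.70)(-0.30) − (-0.15)(-0.10)] = 0.2250
  C_33 = (0.70)(0.95) − (0.00)(-0.10) = 0.6650
det(I−A) = Σ_j (I−A)_1j·C_1j = (0.70)(0.4500) + (0.00)(0.0750) + (-0.15)(0.0875) = 0.301875
adj(I−A) = Cᵀ =
  [ 0.4500   0.0600   0.1425]
  [ 0.0750   0.4125   0.2250]
  [ 0.0875   0.2800   0.6650]
(I − A)⁻¹ = adj(I−A) / det(I−A) ≈
  [   1.4907     0.1988     0.4720]
  [   0.2484     1.3665     0.7453]
  [   0.2899     0.9275     2.2029]
First solve x = (I − A)⁻¹ d = adj(I−A)·d / det(I−A); in particular x_3 = (0.0875·210 + 0.2800·260 + 0.6650·120) / 0.301875 = 170.975 / 0.301875 ≈ 566.37681.
Intermediate flow from 1 to 3: z_13 = a_13 · x_3 = 0.15 × 170.975 / 0.301875 = 25.64625 / 0.301875 ≈ 84.957.

z_13 = 84.957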